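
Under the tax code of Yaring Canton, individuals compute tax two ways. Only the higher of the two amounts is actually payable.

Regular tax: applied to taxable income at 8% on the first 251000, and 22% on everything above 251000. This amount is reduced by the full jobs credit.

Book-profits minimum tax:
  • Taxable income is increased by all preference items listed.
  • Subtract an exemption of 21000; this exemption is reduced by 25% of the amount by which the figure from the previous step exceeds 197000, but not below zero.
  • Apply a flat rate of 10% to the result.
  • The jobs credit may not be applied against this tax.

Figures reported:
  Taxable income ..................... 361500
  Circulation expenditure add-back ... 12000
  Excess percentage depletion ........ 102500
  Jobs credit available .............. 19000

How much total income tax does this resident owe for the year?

47600

Regular tax:
  251000 × 8% = 20080
  110500 × 22% = 24310
  → 44390
  Less jobs credit 19000 → 25390

Book-profits minimum tax:
  Adjusted income: 361500 + 12000 + 102500 = 476000
  Exemption: 25% × (476000 − 197000) = 69750 ≥ 21000, so the exemption is fully phased out
  Base: 476000 − 0 = 476000
  476000 × 10% = 47600

47600 > 25390, so the book-profits minimum tax is the binding amount.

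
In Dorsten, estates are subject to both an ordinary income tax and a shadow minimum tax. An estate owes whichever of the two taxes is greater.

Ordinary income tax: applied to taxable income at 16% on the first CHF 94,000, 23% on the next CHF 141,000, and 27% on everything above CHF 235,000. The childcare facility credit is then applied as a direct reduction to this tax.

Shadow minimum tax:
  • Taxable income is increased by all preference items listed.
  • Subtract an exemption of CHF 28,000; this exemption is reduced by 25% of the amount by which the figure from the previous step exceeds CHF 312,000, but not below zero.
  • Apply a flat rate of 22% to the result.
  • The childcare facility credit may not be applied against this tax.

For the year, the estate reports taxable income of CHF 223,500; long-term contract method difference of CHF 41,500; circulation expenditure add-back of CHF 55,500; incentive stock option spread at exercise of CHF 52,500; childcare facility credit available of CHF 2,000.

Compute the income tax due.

CHF 79,255

Shadow minimum tax:
  Adjusted income: CHF 223,500 + CHF 41,500 + CHF 55,500 + CHF 52,500 = CHF 373,000
  Exemption: CHF 28,000 − 25% × (CHF 373,000 − CHF 312,000) = CHF 28,000 − CHF 15,250 = CHF 12,750
  Base: CHF 373,000 − CHF 12,750 = CHF 360,250
  CHF 360,250 × 22% = CHF 79,255

Ordinary income tax:
  CHF 94,000 × 16% = CHF 15,040
  CHF 129,500 × 23% = CHF 29,785
  → CHF 44,825
  Less childcare facility credit CHF 2,000 → CHF 42,825

CHF 79,255 > CHF 42,825, so the shadow minimum tax is the binding amount.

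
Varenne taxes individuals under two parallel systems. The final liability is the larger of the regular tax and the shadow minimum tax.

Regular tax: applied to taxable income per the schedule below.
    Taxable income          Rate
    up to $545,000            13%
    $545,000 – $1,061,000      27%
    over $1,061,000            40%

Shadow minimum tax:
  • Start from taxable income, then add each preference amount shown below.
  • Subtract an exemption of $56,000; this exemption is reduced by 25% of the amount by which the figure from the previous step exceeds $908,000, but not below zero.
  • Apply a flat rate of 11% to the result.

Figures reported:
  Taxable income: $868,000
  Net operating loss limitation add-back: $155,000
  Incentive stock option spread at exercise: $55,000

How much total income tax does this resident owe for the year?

$158,060

Regular tax:
  $545,000 × 13% = $70,850
  $323,000 × 27% = $87,210
  → $158,060

Shadow minimum tax:
  Adjusted income: $868,000 + $155,000 + $55,000 = $1,078,000
  Exemption: $56,000 − 25% × ($1,078,000 − $908,000) = $56,000 − $42,500 = $13,500
  Base: $1,078,000 − $13,500 = $1,064,500
  $1,064,500 × 11% = $117,095

$158,060 > $117,095, so the regular tax governs.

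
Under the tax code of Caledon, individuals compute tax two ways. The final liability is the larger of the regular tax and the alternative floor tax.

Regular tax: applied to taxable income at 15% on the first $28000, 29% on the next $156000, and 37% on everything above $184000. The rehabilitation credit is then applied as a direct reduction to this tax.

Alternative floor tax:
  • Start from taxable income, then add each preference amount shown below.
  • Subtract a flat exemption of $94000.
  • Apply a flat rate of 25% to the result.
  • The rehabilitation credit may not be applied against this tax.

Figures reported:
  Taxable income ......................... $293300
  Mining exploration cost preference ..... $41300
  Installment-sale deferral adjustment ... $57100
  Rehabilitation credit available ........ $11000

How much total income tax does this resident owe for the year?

Alternative floor tax:
  Adjusted income: $293300 + $41300 + $57100 = $391700
  Less exemption $94000 → base $297700
  $297700 × 25% = $74425

Regular tax:
  $28000 × 15% = $4200
  $156000 × 29% = $45240
  $109300 × 37% = $40441
  → $89881
  Less rehabilitation credit $11000 → $78881

$78881 > $74425, so the regular tax governs.

$78881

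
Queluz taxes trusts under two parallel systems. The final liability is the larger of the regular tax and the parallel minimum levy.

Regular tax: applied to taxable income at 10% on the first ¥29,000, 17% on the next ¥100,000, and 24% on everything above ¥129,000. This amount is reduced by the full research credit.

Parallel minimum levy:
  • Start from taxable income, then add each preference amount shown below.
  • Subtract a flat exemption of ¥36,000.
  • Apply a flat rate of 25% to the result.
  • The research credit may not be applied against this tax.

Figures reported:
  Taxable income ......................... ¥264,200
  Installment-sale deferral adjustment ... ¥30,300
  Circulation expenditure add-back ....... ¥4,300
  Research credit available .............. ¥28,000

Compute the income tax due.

Parallel minimum levy:
  Adjusted income: ¥264,200 + ¥30,300 + ¥4,300 = ¥298,800
  Less exemption ¥36,000 → base ¥262,800
  ¥262,800 × 25% = ¥65,700

Regular tax:
  ¥29,000 × 10% = ¥2,900
  ¥100,000 × 17% = ¥17,000
  ¥135,200 × 24% = ¥32,448
  → ¥52,348
  Less research credit ¥28,000 → ¥24,348

¥65,700 > ¥24,348, so the parallel minimum levy is the binding amount.

¥65,700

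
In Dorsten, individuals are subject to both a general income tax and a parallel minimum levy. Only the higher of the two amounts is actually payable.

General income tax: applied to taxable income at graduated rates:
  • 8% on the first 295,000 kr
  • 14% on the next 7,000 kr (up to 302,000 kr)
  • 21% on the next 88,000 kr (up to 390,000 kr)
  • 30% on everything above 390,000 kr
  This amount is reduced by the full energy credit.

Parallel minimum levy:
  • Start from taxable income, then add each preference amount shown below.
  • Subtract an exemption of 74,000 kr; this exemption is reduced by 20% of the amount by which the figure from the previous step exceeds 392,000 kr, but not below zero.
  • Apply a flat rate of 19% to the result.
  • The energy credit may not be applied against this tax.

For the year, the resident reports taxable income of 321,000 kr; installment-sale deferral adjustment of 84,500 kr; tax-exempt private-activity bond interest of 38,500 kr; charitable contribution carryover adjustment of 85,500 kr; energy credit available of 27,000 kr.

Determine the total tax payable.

General income tax:
  295,000 kr × 8% = 23,600 kr
  7,000 kr × 14% = 980 kr
  19,000 kr × 21% = 3,990 kr
  → 28,570 kr
  Less energy credit 27,000 kr → 1,570 kr

Parallel minimum levy:
  Adjusted income: 321,000 kr + 84,500 kr + 38,500 kr + 85,500 kr = 529,500 kr
  Exemption: 74,000 kr − 20% × (529,500 kr − 392,000 kr) = 74,000 kr − 27,500 kr = 46,500 kr
  Base: 529,500 kr − 46,500 kr = 483,000 kr
  483,000 kr × 19% = 91,770 kr

91,770 kr > 1,570 kr, so the parallel minimum levy is the binding amount.

91,770 kr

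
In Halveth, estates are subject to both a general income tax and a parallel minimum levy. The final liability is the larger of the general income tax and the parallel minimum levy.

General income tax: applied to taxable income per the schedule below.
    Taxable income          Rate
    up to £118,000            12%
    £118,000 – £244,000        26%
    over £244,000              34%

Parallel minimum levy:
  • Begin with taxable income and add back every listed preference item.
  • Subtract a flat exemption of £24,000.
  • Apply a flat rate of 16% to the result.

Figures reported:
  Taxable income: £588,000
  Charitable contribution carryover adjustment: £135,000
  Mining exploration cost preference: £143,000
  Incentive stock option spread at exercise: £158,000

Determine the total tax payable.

General income tax:
  £118,000 × 12% = £14,160
  £126,000 × 26% = £32,760
  £344,000 × 34% = £116,960
  → £163,880

Parallel minimum levy:
  Adjusted income: £588,000 + £135,000 + £143,000 + £158,000 = £1,024,000
  Less exemption £24,000 → base £1,000,000
  £1,000,000 × 16% = £160,000

£163,880 > £160,000, so the general income tax governs.

£163,880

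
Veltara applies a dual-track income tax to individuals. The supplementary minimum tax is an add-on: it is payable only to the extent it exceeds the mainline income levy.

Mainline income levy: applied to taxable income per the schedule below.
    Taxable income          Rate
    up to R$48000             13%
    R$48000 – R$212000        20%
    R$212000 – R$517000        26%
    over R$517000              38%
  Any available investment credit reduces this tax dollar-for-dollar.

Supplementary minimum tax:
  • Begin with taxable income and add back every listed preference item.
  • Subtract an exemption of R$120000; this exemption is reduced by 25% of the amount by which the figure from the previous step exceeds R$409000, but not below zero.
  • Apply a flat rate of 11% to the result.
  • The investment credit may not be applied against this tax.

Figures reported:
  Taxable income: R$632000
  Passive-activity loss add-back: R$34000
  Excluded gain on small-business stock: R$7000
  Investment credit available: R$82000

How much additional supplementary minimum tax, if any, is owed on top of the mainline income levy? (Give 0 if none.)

R$0

Mainline income levy:
  R$48000 × 13% = R$6240
  R$164000 × 20% = R$32800
  R$305000 × 26% = R$79300
  R$115000 × 38% = R$43700
  → R$162040
  Less investment credit R$82000 → R$80040

Supplementary minimum tax:
  Adjusted income: R$632000 + R$34000 + R$7000 = R$673000
  Exemption: R$120000 − 25% × (R$673000 − R$409000) = R$120000 − R$66000 = R$54000
  Base: R$673000 − R$54000 = R$619000
  R$619000 × 11% = R$68090

R$68090 ≤ R$80040, so no add-on is due.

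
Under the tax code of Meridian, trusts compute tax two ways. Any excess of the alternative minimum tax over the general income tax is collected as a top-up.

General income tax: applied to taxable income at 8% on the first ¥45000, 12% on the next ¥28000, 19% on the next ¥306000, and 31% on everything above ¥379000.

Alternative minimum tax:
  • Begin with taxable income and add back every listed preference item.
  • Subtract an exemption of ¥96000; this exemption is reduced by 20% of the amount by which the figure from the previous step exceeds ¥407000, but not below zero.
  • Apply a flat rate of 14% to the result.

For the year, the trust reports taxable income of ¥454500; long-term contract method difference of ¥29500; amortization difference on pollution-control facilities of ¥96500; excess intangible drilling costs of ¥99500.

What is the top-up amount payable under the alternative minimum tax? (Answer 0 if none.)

Alternative minimum tax:
  Adjusted income: ¥454500 + ¥29500 + ¥96500 + ¥99500 = ¥680000
  Exemption: ¥96000 − 20% × (¥680000 − ¥407000) = ¥96000 − ¥54600 = ¥41400
  Base: ¥680000 − ¥41400 = ¥638600
  ¥638600 × 14% = ¥89404

General income tax:
  ¥45000 × 8% = ¥3600
  ¥28000 × 12% = ¥3360
  ¥306000 × 19% = ¥58140
  ¥75500 × 31% = ¥23405
  → ¥88505

Excess of alternative minimum tax over general income tax: ¥89404 − ¥88505 = ¥899.

¥899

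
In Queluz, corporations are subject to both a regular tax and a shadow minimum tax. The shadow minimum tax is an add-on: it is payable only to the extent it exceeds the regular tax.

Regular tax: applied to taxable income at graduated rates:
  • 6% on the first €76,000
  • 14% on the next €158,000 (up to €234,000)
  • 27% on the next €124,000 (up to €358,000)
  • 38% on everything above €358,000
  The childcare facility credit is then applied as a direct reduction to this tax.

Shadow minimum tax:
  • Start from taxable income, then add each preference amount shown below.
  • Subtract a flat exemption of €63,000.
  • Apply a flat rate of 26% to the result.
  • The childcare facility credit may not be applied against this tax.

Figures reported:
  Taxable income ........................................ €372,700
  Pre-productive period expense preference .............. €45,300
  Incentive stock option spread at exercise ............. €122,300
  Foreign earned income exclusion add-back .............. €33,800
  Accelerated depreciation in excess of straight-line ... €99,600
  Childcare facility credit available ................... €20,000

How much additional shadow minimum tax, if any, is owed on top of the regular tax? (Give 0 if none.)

Shadow minimum tax:
  Adjusted income: €372,700 + €45,300 + €122,300 + €33,800 + €99,600 = €673,700
  Less exemption €63,000 → base €610,700
  €610,700 × 26% = €158,782

Regular tax:
  €76,000 × 6% = €4,560
  €158,000 × 14% = €22,120
  €124,000 × 27% = €33,480
  €14,700 × 38% = €5,586
  → €65,746
  Less childcare facility credit €20,000 → €45,746

Excess of shadow minimum tax over regular tax: €158,782 − €45,746 = €113,036.

€113,036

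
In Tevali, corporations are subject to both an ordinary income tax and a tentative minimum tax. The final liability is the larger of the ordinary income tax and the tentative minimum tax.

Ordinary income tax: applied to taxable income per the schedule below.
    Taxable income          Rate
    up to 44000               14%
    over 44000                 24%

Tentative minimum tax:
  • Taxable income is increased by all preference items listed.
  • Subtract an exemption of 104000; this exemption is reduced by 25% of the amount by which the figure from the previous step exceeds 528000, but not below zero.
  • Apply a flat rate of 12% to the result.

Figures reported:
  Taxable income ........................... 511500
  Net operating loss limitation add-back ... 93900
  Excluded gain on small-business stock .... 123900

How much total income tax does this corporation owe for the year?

Tentative minimum tax:
  Adjusted income: 511500 + 93900 + 123900 = 729300
  Exemption: 104000 − 25% × (729300 − 528000) = 104000 − 50325 = 53675
  Base: 729300 − 53675 = 675625
  675625 × 12% = 81075

Ordinary income tax:
  44000 × 14% = 6160
  467500 × 24% = 112200
  → 118360

118360 > 81075, so the ordinary income tax governs.

118360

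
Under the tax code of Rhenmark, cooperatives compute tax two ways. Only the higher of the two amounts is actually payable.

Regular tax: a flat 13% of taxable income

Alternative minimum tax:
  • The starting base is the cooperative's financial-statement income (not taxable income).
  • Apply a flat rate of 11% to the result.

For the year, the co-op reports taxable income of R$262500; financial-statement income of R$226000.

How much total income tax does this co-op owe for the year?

Alternative minimum tax:
  Base (financial-statement income): R$226000
  R$226000 × 11% = R$24860

Regular tax:
  R$262500 × 13% = R$34125

R$34125 > R$24860, so the regular tax governs.

R$34125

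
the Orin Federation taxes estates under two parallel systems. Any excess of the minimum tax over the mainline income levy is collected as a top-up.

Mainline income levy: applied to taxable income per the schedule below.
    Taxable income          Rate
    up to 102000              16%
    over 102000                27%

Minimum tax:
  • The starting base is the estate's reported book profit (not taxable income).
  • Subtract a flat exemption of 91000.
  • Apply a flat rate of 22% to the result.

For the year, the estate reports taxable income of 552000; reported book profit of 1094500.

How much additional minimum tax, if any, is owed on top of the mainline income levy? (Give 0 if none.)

Minimum tax:
  Base (reported book profit): 1094500
  Less exemption 91000 → base 1003500
  1003500 × 22% = 220770

Mainline income levy:
  102000 × 16% = 16320
  450000 × 27% = 121500
  → 137820

Excess of minimum tax over mainline income levy: 220770 − 137820 = 82950.

82950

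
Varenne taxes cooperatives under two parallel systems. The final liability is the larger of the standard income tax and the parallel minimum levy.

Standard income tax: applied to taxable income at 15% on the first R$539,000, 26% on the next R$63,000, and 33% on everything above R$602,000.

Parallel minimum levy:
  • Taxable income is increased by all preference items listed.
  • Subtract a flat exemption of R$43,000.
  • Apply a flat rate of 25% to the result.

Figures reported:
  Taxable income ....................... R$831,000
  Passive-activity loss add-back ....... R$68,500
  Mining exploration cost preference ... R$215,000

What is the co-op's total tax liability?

Parallel minimum levy:
  Adjusted income: R$831,000 + R$68,500 + R$215,000 = R$1,114,500
  Less exemption R$43,000 → base R$1,071,500
  R$1,071,500 × 25% = R$267,875

Standard income tax:
  R$539,000 × 15% = R$80,850
  R$63,000 × 26% = R$16,380
  R$229,000 × 33% = R$75,570
  → R$172,800

R$267,875 > R$172,800, so the parallel minimum levy is the binding amount.

R$267,875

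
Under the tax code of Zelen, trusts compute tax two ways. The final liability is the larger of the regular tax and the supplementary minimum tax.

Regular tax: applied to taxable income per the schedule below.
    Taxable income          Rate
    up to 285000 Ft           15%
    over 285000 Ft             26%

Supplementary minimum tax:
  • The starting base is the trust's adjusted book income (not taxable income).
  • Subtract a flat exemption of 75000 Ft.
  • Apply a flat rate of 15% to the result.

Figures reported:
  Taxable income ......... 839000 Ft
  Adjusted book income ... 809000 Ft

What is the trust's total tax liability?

Regular tax:
  285000 Ft × 15% = 42750 Ft
  554000 Ft × 26% = 144040 Ft
  → 186790 Ft

Supplementary minimum tax:
  Base (adjusted book income): 809000 Ft
  Less exemption 75000 Ft → base 734000 Ft
  734000 Ft × 15% = 110100 Ft

186790 Ft > 110100 Ft, so the regular tax governs.

186790 Ft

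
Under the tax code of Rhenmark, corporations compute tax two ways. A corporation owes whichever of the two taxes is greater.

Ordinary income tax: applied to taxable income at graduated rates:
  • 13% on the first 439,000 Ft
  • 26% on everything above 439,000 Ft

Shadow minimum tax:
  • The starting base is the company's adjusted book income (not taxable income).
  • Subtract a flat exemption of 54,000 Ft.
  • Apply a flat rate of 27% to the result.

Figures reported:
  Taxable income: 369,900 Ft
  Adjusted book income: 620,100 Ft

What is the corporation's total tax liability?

Ordinary income tax:
  369,900 Ft × 13% = 48,087 Ft

Shadow minimum tax:
  Base (adjusted book income): 620,100 Ft
  Less exemption 54,000 Ft → base 566,100 Ft
  566,100 Ft × 27% = 152,847 Ft

152,847 Ft > 48,087 Ft, so the shadow minimum tax is the binding amount.

152,847 Ft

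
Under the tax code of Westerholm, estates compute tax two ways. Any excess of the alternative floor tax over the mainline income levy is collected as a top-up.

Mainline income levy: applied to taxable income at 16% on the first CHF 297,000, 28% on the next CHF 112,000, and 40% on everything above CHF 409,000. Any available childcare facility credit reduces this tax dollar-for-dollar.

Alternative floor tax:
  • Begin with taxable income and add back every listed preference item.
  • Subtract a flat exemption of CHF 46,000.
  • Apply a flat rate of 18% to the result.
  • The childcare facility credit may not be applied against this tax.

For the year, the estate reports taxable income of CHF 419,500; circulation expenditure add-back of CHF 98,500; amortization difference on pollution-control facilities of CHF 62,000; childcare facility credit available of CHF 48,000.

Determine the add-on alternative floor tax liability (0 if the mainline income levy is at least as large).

Alternative floor tax:
  Adjusted income: CHF 419,500 + CHF 98,500 + CHF 62,000 = CHF 580,000
  Less exemption CHF 46,000 → base CHF 534,000
  CHF 534,000 × 18% = CHF 96,120

Mainline income levy:
  CHF 297,000 × 16% = CHF 47,520
  CHF 112,000 × 28% = CHF 31,360
  CHF 10,500 × 40% = CHF 4,200
  → CHF 83,080
  Less childcare facility credit CHF 48,000 → CHF 35,080

Excess of alternative floor tax over mainline income levy: CHF 96,120 − CHF 35,080 = CHF 61,040.

CHF 61,040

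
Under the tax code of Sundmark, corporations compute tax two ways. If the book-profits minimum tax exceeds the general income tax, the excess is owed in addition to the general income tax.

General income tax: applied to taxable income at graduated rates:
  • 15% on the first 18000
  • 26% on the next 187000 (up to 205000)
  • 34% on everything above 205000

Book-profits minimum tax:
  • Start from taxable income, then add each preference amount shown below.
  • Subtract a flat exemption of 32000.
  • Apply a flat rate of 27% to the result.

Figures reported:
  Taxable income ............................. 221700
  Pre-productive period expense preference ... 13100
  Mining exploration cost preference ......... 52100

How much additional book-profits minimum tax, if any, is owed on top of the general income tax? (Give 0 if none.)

11825

General income tax:
  18000 × 15% = 2700
  187000 × 26% = 48620
  16700 × 34% = 5678
  → 56998

Book-profits minimum tax:
  Adjusted income: 221700 + 13100 + 52100 = 286900
  Less exemption 32000 → base 254900
  254900 × 27% = 68823

Excess of book-profits minimum tax over general income tax: 68823 − 56998 = 11825.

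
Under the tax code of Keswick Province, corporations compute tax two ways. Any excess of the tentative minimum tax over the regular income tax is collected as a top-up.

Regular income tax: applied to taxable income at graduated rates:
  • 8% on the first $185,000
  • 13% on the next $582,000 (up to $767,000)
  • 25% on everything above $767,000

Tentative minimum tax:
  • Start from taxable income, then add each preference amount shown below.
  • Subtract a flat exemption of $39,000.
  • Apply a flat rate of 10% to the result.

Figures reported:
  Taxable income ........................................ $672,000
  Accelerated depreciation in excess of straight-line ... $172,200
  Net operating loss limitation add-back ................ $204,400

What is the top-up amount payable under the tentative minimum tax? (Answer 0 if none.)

$22,850

Regular income tax:
  $185,000 × 8% = $14,800
  $487,000 × 13% = $63,310
  → $78,110

Tentative minimum tax:
  Adjusted income: $672,000 + $172,200 + $204,400 = $1,048,600
  Less exemption $39,000 → base $1,009,600
  $1,009,600 × 10% = $100,960

Excess of tentative minimum tax over regular income tax: $100,960 − $78,110 = $22,850.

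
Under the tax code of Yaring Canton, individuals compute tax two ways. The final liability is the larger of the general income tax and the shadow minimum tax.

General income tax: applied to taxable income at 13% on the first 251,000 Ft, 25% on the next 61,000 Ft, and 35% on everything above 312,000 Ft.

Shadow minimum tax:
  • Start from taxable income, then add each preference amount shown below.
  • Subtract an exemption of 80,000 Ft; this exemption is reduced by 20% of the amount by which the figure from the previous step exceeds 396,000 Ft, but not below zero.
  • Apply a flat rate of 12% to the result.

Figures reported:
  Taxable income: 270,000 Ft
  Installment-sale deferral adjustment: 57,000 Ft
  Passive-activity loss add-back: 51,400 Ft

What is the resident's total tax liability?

Shadow minimum tax:
  Adjusted income: 270,000 Ft + 57,000 Ft + 51,400 Ft = 378,400 Ft
  Exemption: 378,400 Ft ≤ 396,000 Ft, so full 80,000 Ft applies
  Base: 378,400 Ft − 80,000 Ft = 298,400 Ft
  298,400 Ft × 12% = 35,808 Ft

General income tax:
  251,000 Ft × 13% = 32,630 Ft
  19,000 Ft × 25% = 4,750 Ft
  → 37,380 Ft

37,380 Ft > 35,808 Ft, so the general income tax governs.

37,380 Ft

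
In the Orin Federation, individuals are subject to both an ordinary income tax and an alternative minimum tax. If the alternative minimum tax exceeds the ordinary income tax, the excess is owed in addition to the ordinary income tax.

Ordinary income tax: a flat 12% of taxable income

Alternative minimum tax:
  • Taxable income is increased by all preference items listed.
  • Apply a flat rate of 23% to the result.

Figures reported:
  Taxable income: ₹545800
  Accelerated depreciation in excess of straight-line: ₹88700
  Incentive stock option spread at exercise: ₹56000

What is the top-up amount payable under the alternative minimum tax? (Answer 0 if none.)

₹93319

Ordinary income tax:
  ₹545800 × 12% = ₹65496

Alternative minimum tax:
  Adjusted income: ₹545800 + ₹88700 + ₹56000 = ₹690500
  ₹690500 × 23% = ₹158815

Excess of alternative minimum tax over ordinary income tax: ₹158815 − ₹65496 = ₹93319.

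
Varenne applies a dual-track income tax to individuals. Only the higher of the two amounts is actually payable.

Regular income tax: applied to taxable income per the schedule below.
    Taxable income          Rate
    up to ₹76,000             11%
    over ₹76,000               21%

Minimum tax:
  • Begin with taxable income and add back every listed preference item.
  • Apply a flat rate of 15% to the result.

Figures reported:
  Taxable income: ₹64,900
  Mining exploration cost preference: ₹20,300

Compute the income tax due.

Regular income tax:
  ₹64,900 × 11% = ₹7,139

Minimum tax:
  Adjusted income: ₹64,900 + ₹20,300 = ₹85,200
  ₹85,200 × 15% = ₹12,780

₹12,780 > ₹7,139, so the minimum tax is the binding amount.

₹12,780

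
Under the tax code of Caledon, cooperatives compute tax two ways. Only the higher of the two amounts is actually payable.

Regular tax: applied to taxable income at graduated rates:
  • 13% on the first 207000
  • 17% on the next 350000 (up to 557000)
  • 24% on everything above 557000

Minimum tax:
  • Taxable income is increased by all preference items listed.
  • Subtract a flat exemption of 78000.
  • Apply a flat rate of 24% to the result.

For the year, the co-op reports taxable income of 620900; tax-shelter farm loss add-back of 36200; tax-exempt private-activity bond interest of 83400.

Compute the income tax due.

Regular tax:
  207000 × 13% = 26910
  350000 × 17% = 59500
  63900 × 24% = 15336
  → 101746

Minimum tax:
  Adjusted income: 620900 + 36200 + 83400 = 740500
  Less exemption 78000 → base 662500
  662500 × 24% = 159000

159000 > 101746, so the minimum tax is the binding amount.

159000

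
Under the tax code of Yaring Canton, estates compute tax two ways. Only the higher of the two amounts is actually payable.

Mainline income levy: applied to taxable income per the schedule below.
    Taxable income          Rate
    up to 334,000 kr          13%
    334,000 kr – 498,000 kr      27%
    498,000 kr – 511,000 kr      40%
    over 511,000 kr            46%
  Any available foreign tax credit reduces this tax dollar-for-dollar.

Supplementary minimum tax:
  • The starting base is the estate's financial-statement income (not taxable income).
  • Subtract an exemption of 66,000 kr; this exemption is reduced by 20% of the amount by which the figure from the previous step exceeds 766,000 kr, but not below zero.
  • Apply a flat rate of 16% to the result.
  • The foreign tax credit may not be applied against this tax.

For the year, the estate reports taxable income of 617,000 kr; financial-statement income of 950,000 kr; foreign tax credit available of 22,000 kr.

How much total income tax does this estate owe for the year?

147,328 kr

Mainline income levy:
  334,000 kr × 13% = 43,420 kr
  164,000 kr × 27% = 44,280 kr
  13,000 kr × 40% = 5,200 kr
  106,000 kr × 46% = 48,760 kr
  → 141,660 kr
  Less foreign tax credit 22,000 kr → 119,660 kr

Supplementary minimum tax:
  Base (financial-statement income): 950,000 kr
  Exemption: 66,000 kr − 20% × (950,000 kr − 766,000 kr) = 66,000 kr − 36,800 kr = 29,200 kr
  Base: 950,000 kr − 29,200 kr = 920,800 kr
  920,800 kr × 16% = 147,328 kr

147,328 kr > 119,660 kr, so the supplementary minimum tax is the binding amount.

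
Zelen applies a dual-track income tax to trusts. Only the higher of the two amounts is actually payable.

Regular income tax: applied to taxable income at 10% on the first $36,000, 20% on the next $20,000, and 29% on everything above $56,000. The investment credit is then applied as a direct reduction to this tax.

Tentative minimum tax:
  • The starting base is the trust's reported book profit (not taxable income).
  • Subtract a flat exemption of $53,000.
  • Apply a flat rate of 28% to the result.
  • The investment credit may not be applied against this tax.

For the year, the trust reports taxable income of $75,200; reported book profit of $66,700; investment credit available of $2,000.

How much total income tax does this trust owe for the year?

Tentative minimum tax:
  Base (reported book profit): $66,700
  Less exemption $53,000 → base $13,700
  $13,700 × 28% = $3,836

Regular income tax:
  $36,000 × 10% = $3,600
  $20,000 × 20% = $4,000
  $19,200 × 29% = $5,568
  → $13,168
  Less investment credit $2,000 → $11,168

$11,168 > $3,836, so the regular income tax governs.

$11,168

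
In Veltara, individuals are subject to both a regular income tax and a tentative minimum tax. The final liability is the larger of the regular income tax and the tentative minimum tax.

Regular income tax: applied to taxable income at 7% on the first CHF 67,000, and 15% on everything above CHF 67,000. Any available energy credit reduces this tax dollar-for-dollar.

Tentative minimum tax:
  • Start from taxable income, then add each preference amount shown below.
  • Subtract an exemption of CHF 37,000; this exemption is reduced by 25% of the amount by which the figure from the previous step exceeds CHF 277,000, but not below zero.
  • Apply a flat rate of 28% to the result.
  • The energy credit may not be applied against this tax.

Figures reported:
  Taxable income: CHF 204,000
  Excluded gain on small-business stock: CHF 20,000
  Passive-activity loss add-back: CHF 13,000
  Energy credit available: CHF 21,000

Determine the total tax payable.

CHF 56,000

Regular income tax:
  CHF 67,000 × 7% = CHF 4,690
  CHF 137,000 × 15% = CHF 20,550
  → CHF 25,240
  Less energy credit CHF 21,000 → CHF 4,240

Tentative minimum tax:
  Adjusted income: CHF 204,000 + CHF 20,000 + CHF 13,000 = CHF 237,000
  Exemption: CHF 237,000 ≤ CHF 277,000, so full CHF 37,000 applies
  Base: CHF 237,000 − CHF 37,000 = CHF 200,000
  CHF 200,000 × 28% = CHF 56,000

CHF 56,000 > CHF 4,240, so the tentative minimum tax is the binding amount.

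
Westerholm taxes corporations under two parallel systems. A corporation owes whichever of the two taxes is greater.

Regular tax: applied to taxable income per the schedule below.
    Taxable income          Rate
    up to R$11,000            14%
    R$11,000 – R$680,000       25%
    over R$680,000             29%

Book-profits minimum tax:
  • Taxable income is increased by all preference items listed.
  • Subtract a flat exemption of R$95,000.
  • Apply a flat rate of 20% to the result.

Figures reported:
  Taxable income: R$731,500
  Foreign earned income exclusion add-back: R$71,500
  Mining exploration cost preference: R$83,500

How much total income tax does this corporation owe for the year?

Regular tax:
  R$11,000 × 14% = R$1,540
  R$669,000 × 25% = R$167,250
  R$51,500 × 29% = R$14,935
  → R$183,725

Book-profits minimum tax:
  Adjusted income: R$731,500 + R$71,500 + R$83,500 = R$886,500
  Less exemption R$95,000 → base R$791,500
  R$791,500 × 20% = R$158,300

R$183,725 > R$158,300, so the regular tax governs.

R$183,725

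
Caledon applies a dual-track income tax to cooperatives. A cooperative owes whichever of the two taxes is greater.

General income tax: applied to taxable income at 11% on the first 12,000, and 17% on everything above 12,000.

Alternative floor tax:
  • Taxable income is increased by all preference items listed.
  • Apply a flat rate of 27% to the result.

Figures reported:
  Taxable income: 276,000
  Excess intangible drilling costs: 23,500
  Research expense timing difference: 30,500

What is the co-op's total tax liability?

Alternative floor tax:
  Adjusted income: 276,000 + 23,500 + 30,500 = 330,000
  330,000 × 27% = 89,100

General income tax:
  12,000 × 11% = 1,320
  264,000 × 17% = 44,880
  → 46,200

89,100 > 46,200, so the alternative floor tax is the binding amount.

89,100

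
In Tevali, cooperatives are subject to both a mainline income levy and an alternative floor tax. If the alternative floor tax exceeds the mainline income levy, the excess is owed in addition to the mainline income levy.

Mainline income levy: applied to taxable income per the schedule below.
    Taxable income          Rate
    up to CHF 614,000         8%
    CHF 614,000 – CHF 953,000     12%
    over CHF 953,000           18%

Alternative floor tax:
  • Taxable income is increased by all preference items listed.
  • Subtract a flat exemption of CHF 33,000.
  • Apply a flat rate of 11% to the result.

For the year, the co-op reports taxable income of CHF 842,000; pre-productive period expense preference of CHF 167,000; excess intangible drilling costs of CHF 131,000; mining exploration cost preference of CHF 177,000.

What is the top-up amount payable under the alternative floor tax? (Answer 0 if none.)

Mainline income levy:
  CHF 614,000 × 8% = CHF 49,120
  CHF 228,000 × 12% = CHF 27,360
  → CHF 76,480

Alternative floor tax:
  Adjusted income: CHF 842,000 + CHF 167,000 + CHF 131,000 + CHF 177,000 = CHF 1,317,000
  Less exemption CHF 33,000 → base CHF 1,284,000
  CHF 1,284,000 × 11% = CHF 141,240

Excess of alternative floor tax over mainline income levy: CHF 141,240 − CHF 76,480 = CHF 64,760.

CHF 64,760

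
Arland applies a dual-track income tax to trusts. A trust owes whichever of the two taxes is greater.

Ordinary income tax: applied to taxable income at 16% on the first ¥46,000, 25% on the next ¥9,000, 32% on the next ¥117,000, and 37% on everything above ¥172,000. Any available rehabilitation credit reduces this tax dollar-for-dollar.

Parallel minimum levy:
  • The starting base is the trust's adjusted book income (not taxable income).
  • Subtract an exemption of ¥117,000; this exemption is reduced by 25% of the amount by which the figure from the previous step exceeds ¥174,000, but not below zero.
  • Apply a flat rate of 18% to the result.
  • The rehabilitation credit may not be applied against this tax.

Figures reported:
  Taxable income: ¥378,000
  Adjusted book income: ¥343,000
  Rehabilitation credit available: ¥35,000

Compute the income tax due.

¥88,270

Ordinary income tax:
  ¥46,000 × 16% = ¥7,360
  ¥9,000 × 25% = ¥2,250
  ¥117,000 × 32% = ¥37,440
  ¥206,000 × 37% = ¥76,220
  → ¥123,270
  Less rehabilitation credit ¥35,000 → ¥88,270

Parallel minimum levy:
  Base (adjusted book income): ¥343,000
  Exemption: ¥117,000 − 25% × (¥343,000 − ¥174,000) = ¥117,000 − ¥42,250 = ¥74,750
  Base: ¥343,000 − ¥74,750 = ¥268,250
  ¥268,250 × 18% = ¥48,285

¥88,270 > ¥48,285, so the ordinary income tax governs.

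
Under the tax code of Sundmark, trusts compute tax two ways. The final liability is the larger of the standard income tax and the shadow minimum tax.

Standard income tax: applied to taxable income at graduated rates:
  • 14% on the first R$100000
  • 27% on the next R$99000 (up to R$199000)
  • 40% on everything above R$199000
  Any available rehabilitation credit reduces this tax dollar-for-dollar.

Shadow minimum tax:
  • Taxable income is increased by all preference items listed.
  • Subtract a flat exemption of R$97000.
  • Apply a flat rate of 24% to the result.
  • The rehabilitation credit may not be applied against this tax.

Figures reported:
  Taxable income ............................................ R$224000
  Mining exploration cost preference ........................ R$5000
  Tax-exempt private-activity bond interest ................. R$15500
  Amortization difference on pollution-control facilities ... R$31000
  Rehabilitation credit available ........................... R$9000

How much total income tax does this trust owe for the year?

Standard income tax:
  R$100000 × 14% = R$14000
  R$99000 × 27% = R$26730
  R$25000 × 40% = R$10000
  → R$50730
  Less rehabilitation credit R$9000 → R$41730

Shadow minimum tax:
  Adjusted income: R$224000 + R$5000 + R$15500 + R$31000 = R$275500
  Less exemption R$97000 → base R$178500
  R$178500 × 24% = R$42840

R$42840 > R$41730, so the shadow minimum tax is the binding amount.

R$42840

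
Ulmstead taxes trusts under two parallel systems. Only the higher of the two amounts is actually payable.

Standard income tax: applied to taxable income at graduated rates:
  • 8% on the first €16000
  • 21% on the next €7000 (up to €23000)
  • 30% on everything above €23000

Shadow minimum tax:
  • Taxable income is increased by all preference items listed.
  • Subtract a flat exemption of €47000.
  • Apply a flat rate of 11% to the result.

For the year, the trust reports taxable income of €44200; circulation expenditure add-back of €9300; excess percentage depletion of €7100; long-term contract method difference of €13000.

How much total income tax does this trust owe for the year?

€9110

Shadow minimum tax:
  Adjusted income: €44200 + €9300 + €7100 + €13000 = €73600
  Less exemption €47000 → base €26600
  €26600 × 11% = €2926

Standard income tax:
  €16000 × 8% = €1280
  €7000 × 21% = €1470
  €21200 × 30% = €6360
  → €9110

€9110 > €2926, so the standard income tax governs.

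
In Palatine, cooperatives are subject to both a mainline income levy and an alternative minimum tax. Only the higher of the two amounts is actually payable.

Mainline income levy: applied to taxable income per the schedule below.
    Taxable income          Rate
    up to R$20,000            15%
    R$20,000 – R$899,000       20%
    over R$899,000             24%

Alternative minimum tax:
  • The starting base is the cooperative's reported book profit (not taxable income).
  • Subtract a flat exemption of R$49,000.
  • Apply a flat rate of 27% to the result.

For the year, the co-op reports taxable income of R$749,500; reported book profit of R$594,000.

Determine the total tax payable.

R$148,900

Mainline income levy:
  R$20,000 × 15% = R$3,000
  R$729,500 × 20% = R$145,900
  → R$148,900

Alternative minimum tax:
  Base (reported book profit): R$594,000
  Less exemption R$49,000 → base R$545,000
  R$545,000 × 27% = R$147,150

R$148,900 > R$147,150, so the mainline income levy governs.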